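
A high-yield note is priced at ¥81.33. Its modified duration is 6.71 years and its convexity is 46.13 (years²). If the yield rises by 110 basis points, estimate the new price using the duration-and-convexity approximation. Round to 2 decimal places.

Duration effect: -D_mod·Δy = -6.71 × (+0.011) = -0.073810
Convexity effect: ½·C·(Δy)² = 0.5 × 46.13 × (0.011)² = +0.002790865
ΔP/P ≈ -0.073810 + 0.002790865 = -0.071019135
New price ≈ 81.33 × (1 - 0.071019135) = 75.55401375045.

¥75.55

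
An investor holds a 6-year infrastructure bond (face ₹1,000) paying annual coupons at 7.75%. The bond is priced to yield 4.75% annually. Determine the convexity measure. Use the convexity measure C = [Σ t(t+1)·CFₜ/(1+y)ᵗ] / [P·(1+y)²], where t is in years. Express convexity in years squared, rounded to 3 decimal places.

With y = 0.0475:
  t   CF        PV=CF/(1+0.0475)^t    t·PV        t(t+1)·PV
  1        77.50        73.9857        73.9857         147.9714
  2        77.50        70.6307       141.2614         423.7843
  3        77.50        67.4279       202.2837         809.1348
  4        77.50        64.3703       257.4812       1,287.4061
  5        77.50        61.4514       307.2568       1,843.5410
  6     1,077.50       815.6298     4,893.7788      34,256.4519
  Σ                  1,153.4958     5,876.0477      38,768.2895
P = 1,153.4958.
Convexity = Σ t(t+1)·PV / [P·(1+y)²] = 38,768.2895 / (1,153.4958 × 1.097256) = 30.63039.

30.630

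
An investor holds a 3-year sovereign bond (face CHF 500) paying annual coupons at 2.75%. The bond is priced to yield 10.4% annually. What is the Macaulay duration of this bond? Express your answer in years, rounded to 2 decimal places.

Periodic yield y = 0.104. Discount each cash flow and weight by its year:
  t   CF        PV=CF/(1+0.104)^t    t·PV
  1        13.75        12.4547        12.4547
  2        13.75        11.2814        22.5629
  3       513.75       381.8076     1,145.4229
  Σ                    405.5438     1,180.4405
Price P = Σ PV = 405.5438.
Macaulay duration = Σ(t·PV) / P = 1,180.4405 / 405.5438 = 2.91076 years.

2.91 years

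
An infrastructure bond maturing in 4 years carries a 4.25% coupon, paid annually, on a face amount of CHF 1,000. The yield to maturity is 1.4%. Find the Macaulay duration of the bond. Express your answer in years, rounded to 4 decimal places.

Periodic yield y = 0.014. Discount each cash flow and weight by its year:
  t   CF        PV=CF/(1+0.014)^t    t·PV
  1        42.50        41.9132        41.9132
  2        42.50        41.3345        82.6691
  3        42.50        40.7638       122.2915
  4     1,042.50       986.1075     3,944.4298
  Σ                  1,110.1190     4,191.3036
Price P = Σ PV = 1,110.1190.
Macaulay duration = Σ(t·PV) / P = 4,191.3036 / 1,110.1190 = 3.77554 years.

3.7755 years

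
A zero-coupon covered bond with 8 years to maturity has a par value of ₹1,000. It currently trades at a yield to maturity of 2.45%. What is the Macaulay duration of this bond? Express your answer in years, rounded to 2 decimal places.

8.00 years

A zero-coupon bond has a single cash flow at maturity, so its Macaulay duration equals its maturity: 8 years.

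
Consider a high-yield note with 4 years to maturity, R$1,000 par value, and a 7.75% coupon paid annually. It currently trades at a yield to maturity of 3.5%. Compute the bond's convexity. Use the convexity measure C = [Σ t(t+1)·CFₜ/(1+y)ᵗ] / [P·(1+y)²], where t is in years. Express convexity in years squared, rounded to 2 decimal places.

16.31

With y = 0.035:
  t   CF        PV=CF/(1+0.035)^t    t·PV        t(t+1)·PV
  1        77.50        74.8792        74.8792         149.7585
  2        77.50        72.3471       144.6942         434.0825
  3        77.50        69.9006       209.7017         838.8067
  4     1,077.50       938.9790     3,755.9160      18,779.5800
  Σ                  1,156.1059     4,185.1911      20,202.2277
P = 1,156.1059.
Convexity = Σ t(t+1)·PV / [P·(1+y)²] = 20,202.2277 / (1,156.1059 × 1.071225) = 16.31252.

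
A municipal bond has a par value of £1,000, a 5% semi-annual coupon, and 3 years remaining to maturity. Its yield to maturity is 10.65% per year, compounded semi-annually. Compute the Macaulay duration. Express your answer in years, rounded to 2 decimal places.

2.81 years

Periodic yield y = 0.05325. Discount each cash flow and weight by its period:
  t   CF        PV=CF/(1+0.05325)^t    t·PV
  1        25.00        23.7361        23.7361
  2        25.00        22.5360        45.0720
  3        25.00        21.3966        64.1899
  4        25.00        20.3149        81.2595
  5        25.00        19.2878        96.4390
  6     1,025.00       750.8187     4,504.9120
  Σ                    858.0900     4,815.6085
Price P = Σ PV = 858.0900.
Macaulay duration = Σ(t·PV) / P = 4,815.6085 / 858.0900 = 5.61201 half-year periods.
In years: 5.61201 / 2 = 2.80600 years.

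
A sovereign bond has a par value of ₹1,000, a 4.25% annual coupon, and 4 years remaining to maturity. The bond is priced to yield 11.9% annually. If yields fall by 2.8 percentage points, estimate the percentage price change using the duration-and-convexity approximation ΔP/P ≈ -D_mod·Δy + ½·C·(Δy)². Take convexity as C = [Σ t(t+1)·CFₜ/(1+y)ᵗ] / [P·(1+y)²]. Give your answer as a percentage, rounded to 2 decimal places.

+9.89%

With y = 0.119:
  t   CF        PV=CF/(1+0.119)^t    t·PV        t(t+1)·PV
  1        42.50        37.9803        37.9803          75.9607
  2        42.50        33.9413        67.8826         203.6479
  3        42.50        30.3318        90.9955         363.9820
  4     1,042.50       664.8991     2,659.5962      13,297.9812
  Σ                    767.1526     2,856.4547      13,941.5718
P = 767.1526; D_Mac = 3.72345 yrs; D_mod = 3.32748 yrs; C = 14.51342.
Duration effect: -3.32748 × (-0.028) = +0.093169
Convexity effect: 0.5 × 14.51342 × (-0.028)² = +0.0056893
ΔP/P ≈ +0.093169 + 0.0056893 = +0.098859 = +9.8859%.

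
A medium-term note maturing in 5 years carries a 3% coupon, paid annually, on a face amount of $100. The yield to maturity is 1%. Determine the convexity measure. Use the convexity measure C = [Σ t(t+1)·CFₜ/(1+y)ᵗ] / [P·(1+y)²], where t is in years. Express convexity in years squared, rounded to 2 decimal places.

27.31

With y = 0.01:
  t   CF        PV=CF/(1+0.01)^t    t·PV        t(t+1)·PV
  1         3.00         2.9703         2.9703           5.9406
  2         3.00         2.9409         5.8818          17.6453
  3         3.00         2.9118         8.7353          34.9412
  4         3.00         2.8829        11.5318          57.6588
  5       103.00        98.0010       490.0048       2,940.0290
  Σ                    109.7069       519.1240       3,056.2150
P = 109.7069.
Convexity = Σ t(t+1)·PV / [P·(1+y)²] = 3,056.2150 / (109.7069 × 1.020100) = 27.30910.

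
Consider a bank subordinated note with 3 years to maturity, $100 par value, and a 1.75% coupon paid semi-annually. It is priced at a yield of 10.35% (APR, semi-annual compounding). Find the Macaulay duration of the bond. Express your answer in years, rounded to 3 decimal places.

2.925 years

Periodic yield y = 0.05175. Discount each cash flow and weight by its period:
  t   CF        PV=CF/(1+0.05175)^t    t·PV
  1        0.875         0.8319         0.8319
  2        0.875         0.7910         1.5820
  3        0.875         0.7521         2.2563
  4        0.875         0.7151         2.8603
  5        0.875         0.6799         3.3995
  6      100.875        74.5261       447.1566
  Σ                     78.2961       458.0867
Price P = Σ PV = 78.2961.
Macaulay duration = Σ(t·PV) / P = 458.0867 / 78.2961 = 5.85069 half-year periods.
In years: 5.85069 / 2 = 2.92535 years.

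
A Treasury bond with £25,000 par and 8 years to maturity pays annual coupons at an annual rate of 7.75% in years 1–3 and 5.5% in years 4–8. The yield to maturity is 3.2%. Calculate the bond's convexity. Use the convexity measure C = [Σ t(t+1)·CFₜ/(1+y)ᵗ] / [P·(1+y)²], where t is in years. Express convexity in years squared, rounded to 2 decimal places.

51.60

With y = 0.032:
  t   CF        PV=CF/(1+0.032)^t    t·PV        t(t+1)·PV
  1     1,937.50     1,877.4225     1,877.4225       3,754.8450
  2     1,937.50     1,819.2078     3,638.4157      10,915.2470
  3     1,937.50     1,762.7983     5,288.3949      21,153.5794
  4     1,375.00     1,212.2269     4,848.9075      24,244.5376
  5     1,375.00     1,174.6384     5,873.1922      35,239.1534
  6     1,375.00     1,138.2155     6,829.2933      47,805.0531
  7     1,375.00     1,102.9220     7,720.4543      61,763.6345
  8    26,375.00    20,500.0486   164,000.3885   1,476,003.4969
  Σ                 30,587.4801   200,076.4689   1,680,879.5468
P = 30,587.4801.
Convexity = Σ t(t+1)·PV / [P·(1+y)²] = 1,680,879.5468 / (30,587.4801 × 1.065024) = 51.59807.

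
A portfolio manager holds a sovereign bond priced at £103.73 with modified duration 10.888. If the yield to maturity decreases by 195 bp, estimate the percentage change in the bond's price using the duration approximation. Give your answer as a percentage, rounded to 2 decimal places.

Duration approximation: ΔP/P ≈ -D_mod · Δy = -10.888 × (-0.0195) = +0.212316.
As a percentage: +21.2316%.

+21.23%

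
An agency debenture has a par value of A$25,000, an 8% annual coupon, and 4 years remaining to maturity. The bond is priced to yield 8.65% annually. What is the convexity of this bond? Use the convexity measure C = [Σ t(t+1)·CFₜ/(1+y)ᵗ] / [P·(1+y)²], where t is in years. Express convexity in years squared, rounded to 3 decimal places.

With y = 0.0865:
  t   CF        PV=CF/(1+0.0865)^t    t·PV        t(t+1)·PV
  1     2,000.00     1,840.7731     1,840.7731       3,681.5462
  2     2,000.00     1,694.2228     3,388.4457      10,165.3371
  3     2,000.00     1,559.3399     4,678.0198      18,712.0793
  4    27,000.00    19,375.1397    77,500.5586     387,502.7931
  Σ                 24,469.4756    87,407.7973     420,061.7557
P = 24,469.4756.
Convexity = Σ t(t+1)·PV / [P·(1+y)²] = 420,061.7557 / (24,469.4756 × 1.180482) = 14.54216.

14.542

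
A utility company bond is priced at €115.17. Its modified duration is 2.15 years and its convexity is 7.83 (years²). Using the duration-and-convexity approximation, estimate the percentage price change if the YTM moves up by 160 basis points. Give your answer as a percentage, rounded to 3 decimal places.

-3.340%

Duration effect: -D_mod·Δy = -2.15 × (+0.016) = -0.034400
Convexity effect: ½·C·(Δy)² = 0.5 × 7.83 × (0.016)² = +0.00100224
ΔP/P ≈ -0.034400 + 0.00100224 = -0.03339776
= -3.339776%.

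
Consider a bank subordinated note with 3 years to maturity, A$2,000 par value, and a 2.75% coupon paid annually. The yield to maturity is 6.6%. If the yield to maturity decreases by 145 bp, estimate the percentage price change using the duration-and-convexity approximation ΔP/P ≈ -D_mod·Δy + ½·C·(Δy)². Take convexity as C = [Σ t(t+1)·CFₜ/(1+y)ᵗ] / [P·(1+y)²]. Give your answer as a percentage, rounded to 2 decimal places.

+4.07%

With y = 0.066:
  t   CF        PV=CF/(1+0.066)^t    t·PV        t(t+1)·PV
  1        55.00        51.5947        51.5947         103.1895
  2        55.00        48.4003        96.8007         290.4020
  3     2,055.00     1,696.4467     5,089.3400      20,357.3601
  Σ                  1,796.4417     5,237.7354      20,750.9515
P = 1,796.4417; D_Mac = 2.91562 yrs; D_mod = 2.73510 yrs; C = 10.16507.
Duration effect: -2.73510 × (-0.0145) = +0.039659
Convexity effect: 0.5 × 10.16507 × (-0.0145)² = +0.0010686
ΔP/P ≈ +0.039659 + 0.0010686 = +0.040728 = +4.0728%.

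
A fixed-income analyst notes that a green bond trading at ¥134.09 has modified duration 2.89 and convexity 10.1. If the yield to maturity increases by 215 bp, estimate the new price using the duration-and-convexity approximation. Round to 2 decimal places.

¥126.07

Duration effect: -D_mod·Δy = -2.89 × (+0.0215) = -0.062135
Convexity effect: ½·C·(Δy)² = 0.5 × 10.1 × (0.0215)² = +0.0023343625
ΔP/P ≈ -0.062135 + 0.0023343625 = -0.0598006375
New price ≈ 134.09 × (1 - 0.0598006375) = 126.071332517625.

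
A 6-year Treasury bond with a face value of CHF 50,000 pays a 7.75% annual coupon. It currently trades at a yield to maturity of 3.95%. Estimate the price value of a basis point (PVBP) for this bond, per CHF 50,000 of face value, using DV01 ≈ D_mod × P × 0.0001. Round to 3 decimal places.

CHF 29.504

Periodic yield y = 0.0395.
  t   CF        PV=CF/(1+0.0395)^t    t·PV
  1     3,875.00     3,727.7537     3,727.7537
  2     3,875.00     3,586.1027     7,172.2053
  3     3,875.00     3,449.8342    10,349.5027
  4     3,875.00     3,318.7438    13,274.9754
  5     3,875.00     3,192.6348    15,963.1738
  6    53,875.00    42,701.2237   256,207.3424
  Σ                 59,976.2930   306,694.9533
P = 59,976.2930; D_Mac = 5.11360 yrs; D_mod = 4.91929 yrs.
DV01 ≈ 4.91929 × 59,976.2930 × 0.0001 = 29.504084.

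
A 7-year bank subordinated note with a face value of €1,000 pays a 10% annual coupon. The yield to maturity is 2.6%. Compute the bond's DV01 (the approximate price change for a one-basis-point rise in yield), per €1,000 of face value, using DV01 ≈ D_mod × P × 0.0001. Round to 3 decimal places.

€0.810

Periodic yield y = 0.026.
  t   CF        PV=CF/(1+0.026)^t    t·PV
  1       100.00        97.4659        97.4659
  2       100.00        94.9960       189.9920
  3       100.00        92.5887       277.7661
  4       100.00        90.2424       360.9695
  5       100.00        87.9555       439.7777
  6       100.00        85.7266       514.3599
  7     1,100.00       919.0966     6,433.6762
  Σ                  1,468.0717     8,314.0072
P = 1,468.0717; D_Mac = 5.66322 yrs; D_mod = 5.51970 yrs.
DV01 ≈ 5.51970 × 1,468.0717 × 0.0001 = 0.810332.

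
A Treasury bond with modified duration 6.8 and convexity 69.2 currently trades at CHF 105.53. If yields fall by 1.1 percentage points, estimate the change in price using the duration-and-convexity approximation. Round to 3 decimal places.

+CHF 8.335

Duration effect: -D_mod·Δy = -6.8 × (-0.011) = +0.074800
Convexity effect: ½·C·(Δy)² = 0.5 × 69.2 × (-0.011)² = +0.0041866
ΔP/P ≈ +0.074800 + 0.0041866 = +0.0789866
ΔP ≈ 105.53 × (+0.0789866) = +8.335455898.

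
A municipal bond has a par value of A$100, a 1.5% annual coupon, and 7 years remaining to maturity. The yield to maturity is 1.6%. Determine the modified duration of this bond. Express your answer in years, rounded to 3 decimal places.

Periodic yield y = 0.016. First find Macaulay duration:
  t   CF        PV=CF/(1+0.016)^t    t·PV
  1         1.50         1.4764         1.4764
  2         1.50         1.4531         2.9063
  3         1.50         1.4302         4.2907
  4         1.50         1.4077         5.6309
  5         1.50         1.3856         6.9278
  6         1.50         1.3637         8.1824
  7       101.50        90.8260       635.7819
  Σ                     99.3427       665.1962
P = 99.3427; Macaulay duration = 665.1962 / 99.3427 = 6.69597 years.
Modified duration = D_Mac / (1 + y) = 6.69597 / 1.016 = 6.59052 years.

6.591 years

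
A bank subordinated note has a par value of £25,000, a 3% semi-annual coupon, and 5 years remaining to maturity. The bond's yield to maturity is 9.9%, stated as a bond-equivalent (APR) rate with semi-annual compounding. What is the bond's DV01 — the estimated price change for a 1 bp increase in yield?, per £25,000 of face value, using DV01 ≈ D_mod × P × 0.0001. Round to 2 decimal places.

£8.05

Periodic yield y = 0.0495.
  t   CF        PV=CF/(1+0.0495)^t    t·PV
  1       375.00       357.3130       357.3130
  2       375.00       340.4602       680.9205
  3       375.00       324.4023       973.2069
  4       375.00       309.1018     1,236.4071
  5       375.00       294.5229     1,472.6144
  6       375.00       280.6316     1,683.7897
  7       375.00       267.3955     1,871.7688
  8       375.00       254.7837     2,038.2700
  9       375.00       242.7668     2,184.9011
  10   25,375.00    15,652.4246   156,524.2465
  Σ                 18,323.8026   169,023.4381
P = 18,323.8026; D_Mac = 9.22426 half-year periods = 4.61213 yrs; D_mod = 4.39460 yrs.
DV01 ≈ 4.39460 × 18,323.8026 × 0.0001 = 8.052570.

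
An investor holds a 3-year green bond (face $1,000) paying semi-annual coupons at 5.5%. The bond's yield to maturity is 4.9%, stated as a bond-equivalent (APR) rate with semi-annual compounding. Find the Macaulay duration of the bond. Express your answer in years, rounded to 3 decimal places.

2.808 years

Periodic yield y = 0.0245. Discount each cash flow and weight by its period:
  t   CF        PV=CF/(1+0.0245)^t    t·PV
  1        27.50        26.8424        26.8424
  2        27.50        26.2005        52.4009
  3        27.50        25.5739        76.7217
  4        27.50        24.9623        99.8493
  5        27.50        24.3654       121.8268
  6     1,027.50       888.6077     5,331.6460
  Σ                  1,016.5520     5,709.2870
Price P = Σ PV = 1,016.5520.
Macaulay duration = Σ(t·PV) / P = 5,709.2870 / 1,016.5520 = 5.61633 half-year periods.
In years: 5.61633 / 2 = 2.80816 years.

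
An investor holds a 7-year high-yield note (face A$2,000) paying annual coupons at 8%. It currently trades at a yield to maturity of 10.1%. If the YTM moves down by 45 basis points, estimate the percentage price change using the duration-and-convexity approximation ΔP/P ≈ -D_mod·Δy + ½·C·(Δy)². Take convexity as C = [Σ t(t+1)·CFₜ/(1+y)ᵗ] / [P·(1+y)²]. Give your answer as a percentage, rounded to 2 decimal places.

With y = 0.101:
  t   CF        PV=CF/(1+0.101)^t    t·PV        t(t+1)·PV
  1       160.00       145.3224       145.3224         290.6449
  2       160.00       131.9913       263.9826         791.9479
  3       160.00       119.8831       359.6494       1,438.5974
  4       160.00       108.8857       435.5427       2,177.7133
  5       160.00        98.8971       494.4853       2,966.9118
  6       160.00        89.8248       538.9486       3,772.6399
  7     2,160.00     1,101.3935     7,709.7547      61,678.0373
  Σ                  1,796.1979     9,947.6856      73,116.4925
P = 1,796.1979; D_Mac = 5.53819 yrs; D_mod = 5.03015 yrs; C = 33.58045.
Duration effect: -5.03015 × (-0.0045) = +0.022636
Convexity effect: 0.5 × 33.58045 × (-0.0045)² = +0.0003400
ΔP/P ≈ +0.022636 + 0.0003400 = +0.022976 = +2.2976%.

+2.30%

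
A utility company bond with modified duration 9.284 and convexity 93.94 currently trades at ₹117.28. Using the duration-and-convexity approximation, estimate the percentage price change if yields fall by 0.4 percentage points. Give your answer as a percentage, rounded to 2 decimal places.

+3.79%

Duration effect: -D_mod·Δy = -9.284 × (-0.004) = +0.037136
Convexity effect: ½·C·(Δy)² = 0.5 × 93.94 × (-0.004)² = +0.00075152
ΔP/P ≈ +0.037136 + 0.00075152 = +0.03788752
= +3.788752%.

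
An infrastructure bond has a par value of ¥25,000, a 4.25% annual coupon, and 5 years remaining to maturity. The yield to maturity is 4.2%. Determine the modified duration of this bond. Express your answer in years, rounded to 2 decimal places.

4.42 years

Periodic yield y = 0.042. First find Macaulay duration:
  t   CF        PV=CF/(1+0.042)^t    t·PV
  1     1,062.50     1,019.6737     1,019.6737
  2     1,062.50       978.5736     1,957.1472
  3     1,062.50       939.1301     2,817.3904
  4     1,062.50       901.2765     3,605.1061
  5    26,062.50    21,216.6825   106,083.4125
  Σ                 25,055.3365   115,482.7300
P = 25,055.3365; Macaulay duration = 115,482.7300 / 25,055.3365 = 4.60911 years.
Modified duration = D_Mac / (1 + y) = 4.60911 / 1.042 = 4.42333 years.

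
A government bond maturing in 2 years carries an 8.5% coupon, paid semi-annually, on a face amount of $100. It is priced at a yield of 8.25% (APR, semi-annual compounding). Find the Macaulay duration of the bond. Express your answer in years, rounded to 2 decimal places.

1.88 years

Periodic yield y = 0.04125. Discount each cash flow and weight by its period:
  t   CF        PV=CF/(1+0.04125)^t    t·PV
  1         4.25         4.0816         4.0816
  2         4.25         3.9199         7.8399
  3         4.25         3.7646        11.2939
  4       104.25        88.6862       354.7448
  Σ                    100.4524       377.9602
Price P = Σ PV = 100.4524.
Macaulay duration = Σ(t·PV) / P = 377.9602 / 100.4524 = 3.76258 half-year periods.
In years: 3.76258 / 2 = 1.88129 years.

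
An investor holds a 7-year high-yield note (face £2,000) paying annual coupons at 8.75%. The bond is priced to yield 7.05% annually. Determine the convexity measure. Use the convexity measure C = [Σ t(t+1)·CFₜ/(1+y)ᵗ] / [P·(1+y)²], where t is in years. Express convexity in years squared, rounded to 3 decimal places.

With y = 0.0705:
  t   CF        PV=CF/(1+0.0705)^t    t·PV        t(t+1)·PV
  1       175.00       163.4750       163.4750         326.9500
  2       175.00       152.7090       305.4181         916.2542
  3       175.00       142.6521       427.9562       1,711.8247
  4       175.00       133.2574       533.0296       2,665.1482
  5       175.00       124.4815       622.4073       3,734.4439
  6       175.00       116.2835       697.7009       4,883.9061
  7     2,175.00     1,350.0584     9,450.4089      75,603.2712
  Σ                  2,182.9169    12,200.3960      89,841.7983
P = 2,182.9169.
Convexity = Σ t(t+1)·PV / [P·(1+y)²] = 89,841.7983 / (2,182.9169 × 1.145970) = 35.91434.

35.914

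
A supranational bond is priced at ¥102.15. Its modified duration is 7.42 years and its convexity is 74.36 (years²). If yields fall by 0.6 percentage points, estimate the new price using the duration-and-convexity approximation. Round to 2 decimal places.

Duration effect: -D_mod·Δy = -7.42 × (-0.006) = +0.044520
Convexity effect: ½·C·(Δy)² = 0.5 × 74.36 × (-0.006)² = +0.00133848
ΔP/P ≈ +0.044520 + 0.00133848 = +0.04585848
New price ≈ 102.15 × (1 + 0.04585848) = 106.834443732.

¥106.83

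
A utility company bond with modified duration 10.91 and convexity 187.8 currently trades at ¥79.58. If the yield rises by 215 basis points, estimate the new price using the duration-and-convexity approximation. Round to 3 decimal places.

Duration effect: -D_mod·Δy = -10.91 × (+0.0215) = -0.234565
Convexity effect: ½·C·(Δy)² = 0.5 × 187.8 × (0.0215)² = +0.043405275
ΔP/P ≈ -0.234565 + 0.043405275 = -0.191159725
New price ≈ 79.58 × (1 - 0.191159725) = 64.3675090845.

¥64.368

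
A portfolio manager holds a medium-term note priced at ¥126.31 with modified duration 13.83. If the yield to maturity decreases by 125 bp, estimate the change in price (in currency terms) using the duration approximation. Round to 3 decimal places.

+¥21.836

Duration approximation: ΔP/P ≈ -D_mod · Δy = -13.83 × (-0.0125) = +0.172875.
ΔP ≈ 126.31 × (+0.172875) = +21.83584125.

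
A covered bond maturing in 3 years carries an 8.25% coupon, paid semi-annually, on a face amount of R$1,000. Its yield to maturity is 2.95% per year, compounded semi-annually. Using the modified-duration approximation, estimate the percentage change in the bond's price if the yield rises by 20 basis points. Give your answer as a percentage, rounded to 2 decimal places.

Periodic yield y = 0.01475. Modified duration first:
  t   CF        PV=CF/(1+0.01475)^t    t·PV
  1        41.25        40.6504        40.6504
  2        41.25        40.0595        80.1191
  3        41.25        39.4772       118.4317
  4        41.25        38.9034       155.6137
  5        41.25        38.3379       191.6896
  6     1,041.25       953.6756     5,722.0534
  Σ                  1,151.1041     6,308.5579
P = 1,151.1041; D_Mac = 5.48044 half-year periods = 2.74022 yrs; D_mod = 2.74022/(1+0.01475) = 2.70039 yrs.
ΔP/P ≈ -D_mod · Δy = -2.70039 × (+0.002) = -0.005401 = -0.5401%.

-0.54%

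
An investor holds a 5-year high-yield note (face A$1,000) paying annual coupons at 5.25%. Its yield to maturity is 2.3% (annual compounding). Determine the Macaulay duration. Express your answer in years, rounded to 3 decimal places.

Periodic yield y = 0.023. Discount each cash flow and weight by its year:
  t   CF        PV=CF/(1+0.023)^t    t·PV
  1        52.50        51.3196        51.3196
  2        52.50        50.1658       100.3317
  3        52.50        49.0380       147.1139
  4        52.50        47.9354       191.7418
  5     1,052.50       939.3857     4,696.9284
  Σ                  1,137.8446     5,187.4354
Price P = Σ PV = 1,137.8446.
Macaulay duration = Σ(t·PV) / P = 5,187.4354 / 1,137.8446 = 4.55900 years.

4.559 years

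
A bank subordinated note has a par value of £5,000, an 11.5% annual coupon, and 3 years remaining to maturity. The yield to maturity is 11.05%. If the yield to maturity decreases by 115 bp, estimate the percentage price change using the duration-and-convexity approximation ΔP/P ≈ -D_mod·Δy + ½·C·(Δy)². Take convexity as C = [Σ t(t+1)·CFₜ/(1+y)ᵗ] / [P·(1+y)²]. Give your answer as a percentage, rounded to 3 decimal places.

With y = 0.1105:
  t   CF        PV=CF/(1+0.1105)^t    t·PV        t(t+1)·PV
  1       575.00       517.7848       517.7848       1,035.5696
  2       575.00       466.2627       932.5255       2,797.5765
  3     5,575.00     4,070.8883    12,212.6648      48,850.6593
  Σ                  5,054.9358    13,662.9751      52,683.8053
P = 5,054.9358; D_Mac = 2.70290 yrs; D_mod = 2.43395 yrs; C = 8.45132.
Duration effect: -2.43395 × (-0.0115) = +0.027990
Convexity effect: 0.5 × 8.45132 × (-0.0115)² = +0.0005588
ΔP/P ≈ +0.027990 + 0.0005588 = +0.028549 = +2.8549%.

+2.855%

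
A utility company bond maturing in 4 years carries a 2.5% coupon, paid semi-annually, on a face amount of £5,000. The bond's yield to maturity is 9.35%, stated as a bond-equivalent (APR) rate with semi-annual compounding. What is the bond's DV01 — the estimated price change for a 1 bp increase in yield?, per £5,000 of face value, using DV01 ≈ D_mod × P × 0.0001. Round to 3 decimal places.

Periodic yield y = 0.04675.
  t   CF        PV=CF/(1+0.04675)^t    t·PV
  1        62.50        59.7086        59.7086
  2        62.50        57.0419       114.0838
  3        62.50        54.4943       163.4829
  4        62.50        52.0605       208.2419
  5        62.50        49.7353       248.6767
  6        62.50        47.5141       285.0844
  7        62.50        45.3920       317.7439
  8     5,062.50     3,512.5400    28,100.3201
  Σ                  3,878.4867    29,497.3424
P = 3,878.4867; D_Mac = 7.60537 half-year periods = 3.80269 yrs; D_mod = 3.63285 yrs.
DV01 ≈ 3.63285 × 3,878.4867 × 0.0001 = 1.408997.

£1.409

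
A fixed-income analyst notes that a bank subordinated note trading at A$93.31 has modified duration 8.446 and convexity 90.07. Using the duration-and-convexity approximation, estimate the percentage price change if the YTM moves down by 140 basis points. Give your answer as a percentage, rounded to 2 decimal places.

+12.71%

Duration effect: -D_mod·Δy = -8.446 × (-0.014) = +0.118244
Convexity effect: ½·C·(Δy)² = 0.5 × 90.07 × (-0.014)² = +0.00882686
ΔP/P ≈ +0.118244 + 0.00882686 = +0.12707086
= +12.707086%.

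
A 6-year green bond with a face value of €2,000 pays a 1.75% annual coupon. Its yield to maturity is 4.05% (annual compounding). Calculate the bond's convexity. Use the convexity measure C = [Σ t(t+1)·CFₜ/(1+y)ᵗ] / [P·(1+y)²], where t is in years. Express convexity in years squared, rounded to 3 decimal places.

With y = 0.0405:
  t   CF        PV=CF/(1+0.0405)^t    t·PV        t(t+1)·PV
  1        35.00        33.6377        33.6377          67.2753
  2        35.00        32.3284        64.6568         193.9703
  3        35.00        31.0700        93.2101         372.8405
  4        35.00        29.8607       119.4427         597.2136
  5        35.00        28.6984       143.4920         860.9519
  6     2,035.00     1,603.6586     9,621.9513      67,353.6594
  Σ                  1,759.2537    10,076.3906      69,445.9110
P = 1,759.2537.
Convexity = Σ t(t+1)·PV / [P·(1+y)²] = 69,445.9110 / (1,759.2537 × 1.082640) = 36.46146.

36.461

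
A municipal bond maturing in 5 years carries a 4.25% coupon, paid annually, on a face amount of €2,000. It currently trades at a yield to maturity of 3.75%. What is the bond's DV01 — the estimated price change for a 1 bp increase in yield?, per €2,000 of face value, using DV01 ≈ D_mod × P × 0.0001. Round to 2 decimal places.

Periodic yield y = 0.0375.
  t   CF        PV=CF/(1+0.0375)^t    t·PV
  1        85.00        81.9277        81.9277
  2        85.00        78.9665       157.9329
  3        85.00        76.1123       228.3368
  4        85.00        73.3612       293.4449
  5     2,085.00     1,734.4650     8,672.3248
  Σ                  2,044.8326     9,433.9671
P = 2,044.8326; D_Mac = 4.61356 yrs; D_mod = 4.44681 yrs.
DV01 ≈ 4.44681 × 2,044.8326 × 0.0001 = 0.909298.

€0.91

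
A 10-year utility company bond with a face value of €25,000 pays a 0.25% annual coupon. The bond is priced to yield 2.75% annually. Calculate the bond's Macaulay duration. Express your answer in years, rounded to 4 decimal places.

Periodic yield y = 0.0275. Discount each cash flow and weight by its year:
  t   CF        PV=CF/(1+0.0275)^t    t·PV
  1        62.50        60.8273        60.8273
  2        62.50        59.1993       118.3985
  3        62.50        57.6149       172.8446
  4        62.50        56.0729       224.2914
  5        62.50        54.5721       272.8606
  6        62.50        53.1116       318.6693
  7        62.50        51.6901       361.8306
  8        62.50        50.3066       402.4532
  9        62.50        48.9602       440.6422
  10   25,062.50    19,107.5975   191,075.9751
  Σ                 19,599.9524   193,448.7927
Price P = Σ PV = 19,599.9524.
Macaulay duration = Σ(t·PV) / P = 193,448.7927 / 19,599.9524 = 9.86986 years.

9.8699 years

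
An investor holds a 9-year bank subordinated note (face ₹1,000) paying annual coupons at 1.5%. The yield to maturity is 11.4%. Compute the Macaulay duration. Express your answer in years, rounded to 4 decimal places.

8.1634 years

Periodic yield y = 0.114. Discount each cash flow and weight by its year:
  t   CF        PV=CF/(1+0.114)^t    t·PV
  1        15.00        13.4650        13.4650
  2        15.00        12.0871        24.1741
  3        15.00        10.8501        32.5504
  4        15.00         9.7398        38.9592
  5        15.00         8.7431        43.7155
  6        15.00         7.8484        47.0903
  7        15.00         7.0452        49.3166
  8        15.00         6.3243        50.5941
  9     1,015.00       384.1487     3,457.3380
  Σ                    460.2516     3,757.2032
Price P = Σ PV = 460.2516.
Macaulay duration = Σ(t·PV) / P = 3,757.2032 / 460.2516 = 8.16337 years.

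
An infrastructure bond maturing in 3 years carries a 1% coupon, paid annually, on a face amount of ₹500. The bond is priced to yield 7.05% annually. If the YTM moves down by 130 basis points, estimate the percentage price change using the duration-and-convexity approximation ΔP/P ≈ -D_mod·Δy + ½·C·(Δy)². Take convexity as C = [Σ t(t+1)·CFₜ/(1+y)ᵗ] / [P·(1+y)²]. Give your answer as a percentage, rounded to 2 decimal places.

With y = 0.0705:
  t   CF        PV=CF/(1+0.0705)^t    t·PV        t(t+1)·PV
  1         5.00         4.6707         4.6707           9.3414
  2         5.00         4.3631         8.7262          26.1787
  3       505.00       411.6531     1,234.9592       4,939.8369
  Σ                    420.6869     1,248.3562       4,975.3570
P = 420.6869; D_Mac = 2.96742 yrs; D_mod = 2.77200 yrs; C = 10.32029.
Duration effect: -2.77200 × (-0.013) = +0.036036
Convexity effect: 0.5 × 10.32029 × (-0.013)² = +0.0008721
ΔP/P ≈ +0.036036 + 0.0008721 = +0.036908 = +3.6908%.

+3.69%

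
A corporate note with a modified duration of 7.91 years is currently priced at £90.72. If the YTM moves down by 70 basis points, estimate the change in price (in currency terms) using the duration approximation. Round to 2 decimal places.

Duration approximation: ΔP/P ≈ -D_mod · Δy = -7.91 × (-0.007) = +0.055370.
ΔP ≈ 90.72 × (+0.055370) = +5.0231664.

+£5.02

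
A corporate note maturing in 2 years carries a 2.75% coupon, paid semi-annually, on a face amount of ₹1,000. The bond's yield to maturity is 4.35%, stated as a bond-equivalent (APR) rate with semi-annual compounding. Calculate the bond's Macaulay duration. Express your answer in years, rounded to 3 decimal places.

1.959 years

Periodic yield y = 0.02175. Discount each cash flow and weight by its period:
  t   CF        PV=CF/(1+0.02175)^t    t·PV
  1        13.75        13.4573        13.4573
  2        13.75        13.1708        26.3417
  3        13.75        12.8905        38.6714
  4     1,013.75       930.1485     3,720.5939
  Σ                    969.6671     3,799.0643
Price P = Σ PV = 969.6671.
Macaulay duration = Σ(t·PV) / P = 3,799.0643 / 969.6671 = 3.91791 half-year periods.
In years: 3.91791 / 2 = 1.95895 years.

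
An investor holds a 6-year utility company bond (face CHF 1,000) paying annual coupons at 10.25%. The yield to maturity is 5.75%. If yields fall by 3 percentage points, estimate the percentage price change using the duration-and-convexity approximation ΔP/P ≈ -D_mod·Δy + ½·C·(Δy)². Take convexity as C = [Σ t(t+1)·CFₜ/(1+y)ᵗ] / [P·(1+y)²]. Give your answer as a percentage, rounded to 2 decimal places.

+15.16%

With y = 0.0575:
  t   CF        PV=CF/(1+0.0575)^t    t·PV        t(t+1)·PV
  1       102.50        96.9267        96.9267         193.8534
  2       102.50        91.6565       183.3129         549.9388
  3       102.50        86.6728       260.0183       1,040.0734
  4       102.50        81.9601       327.8403       1,639.2016
  5       102.50        77.5036       387.5181       2,325.1086
  6     1,102.50       788.3087     4,729.8524      33,108.9671
  Σ                  1,223.0284     5,985.4688      38,857.1429
P = 1,223.0284; D_Mac = 4.89397 yrs; D_mod = 4.62787 yrs; C = 28.41015.
Duration effect: -4.62787 × (-0.03) = +0.138836
Convexity effect: 0.5 × 28.41015 × (-0.03)² = +0.0127846
ΔP/P ≈ +0.138836 + 0.0127846 = +0.151621 = +15.1621%.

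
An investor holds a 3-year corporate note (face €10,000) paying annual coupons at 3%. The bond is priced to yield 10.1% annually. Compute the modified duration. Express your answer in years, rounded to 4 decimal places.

Periodic yield y = 0.101. First find Macaulay duration:
  t   CF        PV=CF/(1+0.101)^t    t·PV
  1       300.00       272.4796       272.4796
  2       300.00       247.4837       494.9674
  3    10,300.00     7,717.4756    23,152.4269
  Σ                  8,237.4389    23,919.8739
P = 8,237.4389; Macaulay duration = 23,919.8739 / 8,237.4389 = 2.90380 years.
Modified duration = D_Mac / (1 + y) = 2.90380 / 1.101 = 2.63742 years.

2.6374 years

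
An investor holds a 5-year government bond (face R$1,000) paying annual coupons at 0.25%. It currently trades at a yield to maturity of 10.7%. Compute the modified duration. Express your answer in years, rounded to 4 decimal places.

4.4864 years

Periodic yield y = 0.107. First find Macaulay duration:
  t   CF        PV=CF/(1+0.107)^t    t·PV
  1         2.50         2.2584         2.2584
  2         2.50         2.0401         4.0801
  3         2.50         1.8429         5.5286
  4         2.50         1.6648         6.6590
  5     1,002.50       603.0402     3,015.2011
  Σ                    610.8463     3,033.7272
P = 610.8463; Macaulay duration = 3,033.7272 / 610.8463 = 4.96643 years.
Modified duration = D_Mac / (1 + y) = 4.96643 / 1.107 = 4.48639 years.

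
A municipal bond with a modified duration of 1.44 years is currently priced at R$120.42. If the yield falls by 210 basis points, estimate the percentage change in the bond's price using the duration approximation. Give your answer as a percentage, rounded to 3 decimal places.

Duration approximation: ΔP/P ≈ -D_mod · Δy = -1.44 × (-0.021) = +0.030240.
As a percentage: +3.0240%.

+3.024%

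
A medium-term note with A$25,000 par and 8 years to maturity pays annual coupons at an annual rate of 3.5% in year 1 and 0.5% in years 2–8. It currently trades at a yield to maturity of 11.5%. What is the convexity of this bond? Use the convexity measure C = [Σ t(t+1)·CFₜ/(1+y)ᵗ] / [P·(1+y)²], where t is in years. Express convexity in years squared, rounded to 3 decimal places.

52.644

With y = 0.115:
  t   CF        PV=CF/(1+0.115)^t    t·PV        t(t+1)·PV
  1       875.00       784.7534       784.7534       1,569.5067
  2       125.00       100.5450       201.0899         603.2697
  3       125.00        90.1748       270.5245       1,082.0982
  4       125.00        80.8743       323.4972       1,617.4860
  5       125.00        72.5330       362.6650       2,175.9902
  6       125.00        65.0520       390.3121       2,732.1850
  7       125.00        58.3426       408.3984       3,267.1868
  8    25,125.00    10,517.3695    84,138.9559     757,250.6029
  Σ                 11,769.6446    86,880.1964     770,298.3255
P = 11,769.6446.
Convexity = Σ t(t+1)·PV / [P·(1+y)²] = 770,298.3255 / (11,769.6446 × 1.243225) = 52.64364.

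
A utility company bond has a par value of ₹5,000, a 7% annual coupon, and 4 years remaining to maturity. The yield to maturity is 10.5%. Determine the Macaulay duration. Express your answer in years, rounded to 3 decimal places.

Periodic yield y = 0.105. Discount each cash flow and weight by its year:
  t   CF        PV=CF/(1+0.105)^t    t·PV
  1       350.00       316.7421       316.7421
  2       350.00       286.6444       573.2888
  3       350.00       259.4067       778.2201
  4     5,350.00     3,588.4316    14,353.7263
  Σ                  4,451.2248    16,021.9774
Price P = Σ PV = 4,451.2248.
Macaulay duration = Σ(t·PV) / P = 16,021.9774 / 4,451.2248 = 3.59945 years.

3.599 years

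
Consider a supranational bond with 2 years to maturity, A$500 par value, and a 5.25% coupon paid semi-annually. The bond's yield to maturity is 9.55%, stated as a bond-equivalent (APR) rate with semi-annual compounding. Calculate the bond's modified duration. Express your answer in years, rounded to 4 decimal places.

1.8335 years

Periodic yield y = 0.04775. First find Macaulay duration:
  t   CF        PV=CF/(1+0.04775)^t    t·PV
  1       13.125        12.5268        12.5268
  2       13.125        11.9559        23.9119
  3       13.125        11.4111        34.2332
  4      513.125       425.7871     1,703.1484
  Σ                    461.6810     1,773.8203
P = 461.6810; Macaulay duration = 1,773.8203 / 461.6810 = 3.84209 half-year periods = 1.92105 years.
Modified duration = D_Mac / (1 + y) = 1.92105 / 1.04775 = 1.83350 years.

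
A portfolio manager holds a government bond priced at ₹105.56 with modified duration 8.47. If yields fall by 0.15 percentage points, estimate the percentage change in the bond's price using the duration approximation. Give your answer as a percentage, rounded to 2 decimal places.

Duration approximation: ΔP/P ≈ -D_mod · Δy = -8.47 × (-0.0015) = +0.012705.
As a percentage: +1.2705%.

+1.27%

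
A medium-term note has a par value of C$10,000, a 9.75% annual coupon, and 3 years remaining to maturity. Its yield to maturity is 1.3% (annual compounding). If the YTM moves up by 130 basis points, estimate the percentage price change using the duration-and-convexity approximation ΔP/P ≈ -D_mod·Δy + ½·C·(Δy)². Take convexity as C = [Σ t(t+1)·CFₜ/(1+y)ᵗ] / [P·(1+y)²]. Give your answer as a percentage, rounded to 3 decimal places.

With y = 0.013:
  t   CF        PV=CF/(1+0.013)^t    t·PV        t(t+1)·PV
  1       975.00       962.4877       962.4877       1,924.9753
  2       975.00       950.1359     1,900.2718       5,700.8154
  3    10,975.00    10,557.8671    31,673.6014     126,694.4058
  Σ                 12,470.4907    34,536.3609     134,320.1964
P = 12,470.4907; D_Mac = 2.76945 yrs; D_mod = 2.73391 yrs; C = 10.49636.
Duration effect: -2.73391 × (+0.013) = -0.035541
Convexity effect: 0.5 × 10.49636 × (0.013)² = +0.0008869
ΔP/P ≈ -0.035541 + 0.0008869 = -0.034654 = -3.4654%.

-3.465%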